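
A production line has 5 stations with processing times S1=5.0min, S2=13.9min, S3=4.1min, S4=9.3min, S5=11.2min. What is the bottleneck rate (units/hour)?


Bottleneck = longest station time
Station times: [5.0, 13.9, 4.1, 9.3, 11.2]
Max = 13.9 min
Rate = 60 / 13.9
= 4.32 units/hour (bottleneck: 13.9min)


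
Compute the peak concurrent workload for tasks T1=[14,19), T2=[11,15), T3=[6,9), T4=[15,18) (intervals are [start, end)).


Check each time point for overlaps:
  t=14: 2 tasks active (T1, T2)
Max concurrent = 2


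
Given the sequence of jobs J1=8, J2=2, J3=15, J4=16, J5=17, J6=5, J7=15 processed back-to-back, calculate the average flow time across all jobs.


Completion times:
  J1: completes at 8
  J2: completes at 10
  J3: completes at 25
  J4: completes at 41
  J5: completes at 58
  J6: completes at 63
  J7: completes at 78
Sum = 283
Average = 283/7
= 40.43


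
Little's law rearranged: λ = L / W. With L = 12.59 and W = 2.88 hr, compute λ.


Little's law: L = λW → λ = L / W
= 12.59 / 2.88
= 4.37 per hour


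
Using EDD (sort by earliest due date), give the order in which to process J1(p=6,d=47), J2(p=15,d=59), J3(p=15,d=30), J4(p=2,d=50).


EDD: sort by earliest due date
  J3: d=30, p=15
  J1: d=47, p=6
  J4: d=50, p=2
  J2: d=59, p=15
Order: J3 → J1 → J4 → J2


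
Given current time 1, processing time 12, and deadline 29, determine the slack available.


Slack = due - current_time - processing
= 29 - 1 - 12
= 16


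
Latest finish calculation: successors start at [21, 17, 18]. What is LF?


LF = min of all successor start times
Successors start at: [21, 17, 18]
LF = min(21, 17, 18)
= 17


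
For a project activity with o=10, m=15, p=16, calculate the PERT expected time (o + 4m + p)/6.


te = (o + 4m + p) / 6
= (10 + 4×15 + 16) / 6
= (10 + 60 + 16) / 6
= 86 / 6
= 14.33


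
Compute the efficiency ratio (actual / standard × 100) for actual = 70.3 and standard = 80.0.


Efficiency = (actual / standard) × 100
= (70.3 / 80.0) × 100
= 87.9%


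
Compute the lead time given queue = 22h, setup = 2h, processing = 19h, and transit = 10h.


Lead time = queue + setup + processing + transit
= 22 + 2 + 19 + 10
= 53 hours


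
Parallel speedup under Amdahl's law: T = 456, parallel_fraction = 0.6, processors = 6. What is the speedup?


Amdahl's law: T_p = T × ((1-p) + p/N)
= 456 × ((1-0.6) + 0.6/6)
= 456 × (0.40 + 0.1000)
= 456 × 0.5000
= 228.00
Speedup = 456/228.00
= 2.00×


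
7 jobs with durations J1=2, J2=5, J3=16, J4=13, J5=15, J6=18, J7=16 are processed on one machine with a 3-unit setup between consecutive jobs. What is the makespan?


Makespan = Σ processing + (n-1) × setup
= (2 + 5 + 16 + 13 + 15 + 18 + 16) + (7-1)×3
= 85 + 18
= 103 time units


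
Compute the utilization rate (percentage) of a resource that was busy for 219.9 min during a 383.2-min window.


Utilization = busy / total × 100
= 219.9 / 383.2 × 100
= 57.4%


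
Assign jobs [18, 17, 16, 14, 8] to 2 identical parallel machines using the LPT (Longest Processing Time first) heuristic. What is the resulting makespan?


Jobs (LPT sorted): [18, 17, 16, 14, 8]
Machines: 2
  J=18 → Machine 1 (load: 0+18=18)
  J=17 → Machine 2 (load: 0+17=17)
  J=16 → Machine 2 (load: 17+16=33)
  J=14 → Machine 1 (load: 18+14=32)
  J=8 → Machine 1 (load: 32+8=40)
Machine loads: [40, 33]
Makespan = max = 40 time units


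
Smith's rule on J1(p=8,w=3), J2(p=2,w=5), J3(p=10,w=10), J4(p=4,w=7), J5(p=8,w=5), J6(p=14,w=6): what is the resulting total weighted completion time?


WSPT order (by p/w): J2 → J4 → J3 → J5 → J6 → J1
  J2: C=2, w·C=5×2=10
  J4: C=6, w·C=7×6=42
  J3: C=16, w·C=10×16=160
  J5: C=24, w·C=5×24=120
  J6: C=38, w·C=6×38=228
  J1: C=46, w·C=3×46=138
Σ w·C = 698
= 698


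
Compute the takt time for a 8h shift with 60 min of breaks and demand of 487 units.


Available = 8×60 - 60 = 420 min
Takt time = 420 / 487
= 0.86 min/unit


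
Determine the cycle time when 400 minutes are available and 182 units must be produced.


Cycle time = available time / demand
= 400 / 182
= 2.20 min/unit


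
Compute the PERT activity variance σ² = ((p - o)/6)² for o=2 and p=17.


σ² = ((p - o) / 6)² = (p - o)² / 36
= (17 - 2)² / 36
= 15² / 36
= 225 / 36
= 6.2500


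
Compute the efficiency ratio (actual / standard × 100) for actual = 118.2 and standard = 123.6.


Efficiency = (actual / standard) × 100
= (118.2 / 123.6) × 100
= 95.6%


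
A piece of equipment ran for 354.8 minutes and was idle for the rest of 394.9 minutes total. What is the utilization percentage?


Utilization = busy / total × 100
= 354.8 / 394.9 × 100
= 89.8%


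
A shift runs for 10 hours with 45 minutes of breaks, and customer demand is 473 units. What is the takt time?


Available = 10×60 - 45 = 555 min
Takt time = 555 / 473
= 1.17 min/unit


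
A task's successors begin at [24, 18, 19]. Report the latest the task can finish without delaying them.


LF = min of all successor start times
Successors start at: [24, 18, 19]
LF = min(24, 18, 19)
= 18


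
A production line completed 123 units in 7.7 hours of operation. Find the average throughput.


Throughput = units / time
= 123 / 7.7
= 16.0 units/hour


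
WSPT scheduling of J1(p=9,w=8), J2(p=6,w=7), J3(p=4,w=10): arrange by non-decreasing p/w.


WSPT (Smith's rule): sort by p/w ascending
  J3: p/w = 4/10 = 0.400
  J2: p/w = 6/7 = 0.857
  J1: p/w = 9/8 = 1.125
Order: J3 → J2 → J1


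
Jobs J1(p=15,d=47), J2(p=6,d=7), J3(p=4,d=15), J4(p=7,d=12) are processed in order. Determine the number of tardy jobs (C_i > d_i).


Completion vs due date:
  J1: C=15, d=47 → on time
  J2: C=21, d=7 → TARDY
  J3: C=25, d=15 → TARDY
  J4: C=32, d=12 → TARDY
Tardy jobs: J2, J3, J4
Count = 3


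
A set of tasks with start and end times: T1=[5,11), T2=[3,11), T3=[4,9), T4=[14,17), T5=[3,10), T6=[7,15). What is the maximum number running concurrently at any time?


Check each time point for overlaps:
  t=7: 5 tasks active (T1, T2, T3, T5, T6)
Max concurrent = 5


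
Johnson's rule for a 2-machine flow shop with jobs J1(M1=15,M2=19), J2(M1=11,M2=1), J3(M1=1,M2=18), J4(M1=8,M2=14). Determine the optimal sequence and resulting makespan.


Johnson's rule:
Group 1 (M1≤M2, sort by M1): ['J3', 'J4', 'J1']
Group 2 (M1>M2, sort desc M2): ['J2']
Sequence: J3 → J4 → J1 → J2
Makespan calculation:
  J3: M1 done=1, M2 done=19
  J4: M1 done=9, M2 done=33
  J1: M1 done=24, M2 done=52
  J2: M1 done=35, M2 done=53
= Sequence: J3 → J4 → J1 → J2, Makespan: 53


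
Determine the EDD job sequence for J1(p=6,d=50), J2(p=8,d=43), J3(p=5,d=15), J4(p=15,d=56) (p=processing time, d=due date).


EDD: sort by earliest due date
  J3: d=15, p=5
  J2: d=43, p=8
  J1: d=50, p=6
  J4: d=56, p=15
Order: J3 → J2 → J1 → J4


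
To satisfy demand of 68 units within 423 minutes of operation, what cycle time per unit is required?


Cycle time = available time / demand
= 423 / 68
= 6.22 min/unit


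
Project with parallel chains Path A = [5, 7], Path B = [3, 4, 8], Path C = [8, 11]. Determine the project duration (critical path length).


Path A: 5 + 7 = 12
Path B: 3 + 4 + 8 = 15
Path C: 8 + 11 = 19
Critical path = longest = max(12, 15, 19)
= 19 (Path C)


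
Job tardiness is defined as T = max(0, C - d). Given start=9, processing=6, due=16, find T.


Completion = start + processing = 9 + 6 = 15
Tardiness = max(0, C - d) = max(0, 15 - 16)
= max(0, -1)
= 0


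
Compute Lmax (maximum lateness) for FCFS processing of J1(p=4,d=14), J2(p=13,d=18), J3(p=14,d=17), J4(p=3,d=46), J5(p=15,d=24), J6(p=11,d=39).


Lateness per job (L = C - d):
  J1: C=4, d=14, L=-10
  J2: C=17, d=18, L=-1
  J3: C=31, d=17, L=14
  J4: C=34, d=46, L=-12
  J5: C=49, d=24, L=25
  J6: C=60, d=39, L=21
Lmax = max(-10, -1, 14, -12, 25, 21)
= 25


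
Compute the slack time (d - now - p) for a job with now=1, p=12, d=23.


Slack = due - current_time - processing
= 23 - 1 - 12
= 10


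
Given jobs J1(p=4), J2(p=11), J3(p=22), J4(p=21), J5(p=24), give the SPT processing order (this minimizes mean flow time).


SPT: sort by shortest processing time
  J1: p=4
  J2: p=11
  J4: p=21
  J3: p=22
  J5: p=24
Order: J1 → J2 → J4 → J3 → J5


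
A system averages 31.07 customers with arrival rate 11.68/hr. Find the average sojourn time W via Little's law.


Little's law: L = λW → W = L / λ
= 31.07 / 11.68
= 2.66 hours


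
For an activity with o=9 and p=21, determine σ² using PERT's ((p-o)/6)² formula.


σ² = ((p - o) / 6)² = (p - o)² / 36
= (21 - 9)² / 36
= 12² / 36
= 144 / 36
= 4.0000


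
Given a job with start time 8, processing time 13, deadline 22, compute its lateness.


Completion = 8 + 13 = 21
Lateness = C - d = 21 - 22
= -1


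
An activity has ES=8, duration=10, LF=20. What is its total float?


EF = ES + duration = 8 + 10 = 18
LS = LF - duration = 20 - 10 = 10
Total Float = LF - EF = 20 - 18
(or LS - ES = 10 - 8)
= 2


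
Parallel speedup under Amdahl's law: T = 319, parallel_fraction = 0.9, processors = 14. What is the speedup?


Amdahl's law: T_p = T × ((1-p) + p/N)
= 319 × ((1-0.9) + 0.9/14)
= 319 × (0.10 + 0.0643)
= 319 × 0.1643
= 52.41
Speedup = 319/52.41
= 6.09×


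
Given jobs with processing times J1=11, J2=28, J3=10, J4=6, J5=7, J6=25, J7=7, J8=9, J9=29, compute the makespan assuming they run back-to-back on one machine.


Sequential makespan: sum all processing times
= 11 + 28 + 10 + 6 + 7 + 25 + 7 + 9 + 29
= 132 time units


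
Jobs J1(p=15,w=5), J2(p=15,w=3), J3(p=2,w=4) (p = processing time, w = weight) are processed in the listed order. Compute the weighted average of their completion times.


Completion times:
  J1: C=15, w×C=5×15=75
  J2: C=30, w×C=3×30=90
  J3: C=32, w×C=4×32=128
Sum w×C = 293
Sum w = 12
Weighted avg = 293/12
= 24.42


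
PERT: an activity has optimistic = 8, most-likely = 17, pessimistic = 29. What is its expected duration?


te = (o + 4m + p) / 6
= (8 + 4×17 + 29) / 6
= (8 + 68 + 29) / 6
= 105 / 6
= 17.50


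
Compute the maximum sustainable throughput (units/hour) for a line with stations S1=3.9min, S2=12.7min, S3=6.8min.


Bottleneck = longest station time
Station times: [3.9, 12.7, 6.8]
Max = 12.7 min
Rate = 60 / 12.7
= 4.72 units/hour (bottleneck: 12.7min)


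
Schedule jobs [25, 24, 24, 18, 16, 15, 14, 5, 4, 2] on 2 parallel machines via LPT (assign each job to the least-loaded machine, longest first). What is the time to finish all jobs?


Jobs (LPT sorted): [25, 24, 24, 18, 16, 15, 14, 5, 4, 2]
Machines: 2
  J=25 → Machine 1 (load: 0+25=25)
  J=24 → Machine 2 (load: 0+24=24)
  J=24 → Machine 2 (load: 24+24=48)
  J=18 → Machine 1 (load: 25+18=43)
  J=16 → Machine 1 (load: 43+16=59)
  J=15 → Machine 2 (load: 48+15=63)
  J=14 → Machine 1 (load: 59+14=73)
  J=5 → Machine 2 (load: 63+5=68)
  J=4 → Machine 2 (load: 68+4=72)
  J=2 → Machine 2 (load: 72+2=74)
Machine loads: [73, 74]
Makespan = max = 74 time units


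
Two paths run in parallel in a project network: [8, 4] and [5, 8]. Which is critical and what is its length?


Path A: 8 + 4 = 12
Path B: 5 + 8 = 13
Critical path = longest = max(12, 13)
= 13 (Path B)


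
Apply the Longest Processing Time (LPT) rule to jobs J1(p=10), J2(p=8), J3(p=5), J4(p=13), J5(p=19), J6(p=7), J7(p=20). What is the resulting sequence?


LPT: sort by longest processing time first
  J7: p=20
  J5: p=19
  J4: p=13
  J1: p=10
  J2: p=8
  J6: p=7
  J3: p=5
Order: J7 → J5 → J4 → J1 → J2 → J6 → J3


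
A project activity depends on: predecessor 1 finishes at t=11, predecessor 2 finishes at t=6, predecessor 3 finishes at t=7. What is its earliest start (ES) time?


ES = max of all predecessor completion times
Predecessors: [11, 6, 7]
ES = max(11, 6, 7)
= 11


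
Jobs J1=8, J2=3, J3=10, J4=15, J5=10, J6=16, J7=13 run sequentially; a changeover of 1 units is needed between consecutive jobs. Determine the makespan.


Makespan = Σ processing + (n-1) × setup
= (8 + 3 + 10 + 15 + 10 + 16 + 13) + (7-1)×1
= 75 + 6
= 81 time units


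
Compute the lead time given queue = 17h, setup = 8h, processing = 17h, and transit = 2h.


Lead time = queue + setup + processing + transit
= 17 + 8 + 17 + 2
= 44 hours


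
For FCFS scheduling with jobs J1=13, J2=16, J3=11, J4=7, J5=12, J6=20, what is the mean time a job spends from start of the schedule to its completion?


Completion times:
  J1: completes at 13
  J2: completes at 29
  J3: completes at 40
  J4: completes at 47
  J5: completes at 59
  J6: completes at 79
Sum = 267
Average = 267/6
= 44.50


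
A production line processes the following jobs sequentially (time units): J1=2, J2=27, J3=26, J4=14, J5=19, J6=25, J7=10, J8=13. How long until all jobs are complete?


Sequential makespan: sum all processing times
= 2 + 27 + 26 + 14 + 19 + 25 + 10 + 13
= 136 time units


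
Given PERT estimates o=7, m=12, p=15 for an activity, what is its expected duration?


te = (o + 4m + p) / 6
= (7 + 4×12 + 15) / 6
= (7 + 48 + 15) / 6
= 70 / 6
= 11.67


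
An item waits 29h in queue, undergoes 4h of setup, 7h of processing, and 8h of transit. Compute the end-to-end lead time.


Lead time = queue + setup + processing + transit
= 29 + 4 + 7 + 8
= 48 hours


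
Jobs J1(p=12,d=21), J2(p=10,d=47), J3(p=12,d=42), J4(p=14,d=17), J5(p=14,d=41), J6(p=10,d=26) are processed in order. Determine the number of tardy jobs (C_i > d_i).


Completion vs due date:
  J1: C=12, d=21 → on time
  J2: C=22, d=47 → on time
  J3: C=34, d=42 → on time
  J4: C=48, d=17 → TARDY
  J5: C=62, d=41 → TARDY
  J6: C=72, d=26 → TARDY
Tardy jobs: J4, J5, J6
Count = 3


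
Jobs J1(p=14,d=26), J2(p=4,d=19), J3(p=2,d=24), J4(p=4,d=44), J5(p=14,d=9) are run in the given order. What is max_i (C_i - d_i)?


Lateness per job (L = C - d):
  J1: C=14, d=26, L=-12
  J2: C=18, d=19, L=-1
  J3: C=20, d=24, L=-4
  J4: C=24, d=44, L=-20
  J5: C=38, d=9, L=29
Lmax = max(-12, -1, -4, -20, 29)
= 29


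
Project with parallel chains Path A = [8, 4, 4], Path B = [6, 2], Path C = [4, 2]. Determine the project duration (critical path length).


Path A: 8 + 4 + 4 = 16
Path B: 6 + 2 = 8
Path C: 4 + 2 = 6
Critical path = longest = max(16, 8, 6)
= 16 (Path A)


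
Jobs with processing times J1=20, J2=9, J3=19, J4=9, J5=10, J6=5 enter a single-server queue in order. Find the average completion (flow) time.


Completion times:
  J1: completes at 20
  J2: completes at 29
  J3: completes at 48
  J4: completes at 57
  J5: completes at 67
  J6: completes at 72
Sum = 293
Average = 293/6
= 48.83


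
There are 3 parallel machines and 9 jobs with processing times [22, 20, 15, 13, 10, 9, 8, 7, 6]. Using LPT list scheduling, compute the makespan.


Jobs (LPT sorted): [22, 20, 15, 13, 10, 9, 8, 7, 6]
Machines: 3
  J=22 → Machine 1 (load: 0+22=22)
  J=20 → Machine 2 (load: 0+20=20)
  J=15 → Machine 3 (load: 0+15=15)
  J=13 → Machine 3 (load: 15+13=28)
  J=10 → Machine 2 (load: 20+10=30)
  J=9 → Machine 1 (load: 22+9=31)
  J=8 → Machine 3 (load: 28+8=36)
  J=7 → Machine 2 (load: 30+7=37)
  J=6 → Machine 1 (load: 31+6=37)
Machine loads: [37, 37, 36]
Makespan = max = 37 time units


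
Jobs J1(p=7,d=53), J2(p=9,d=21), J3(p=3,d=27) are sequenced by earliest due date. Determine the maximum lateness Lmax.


EDD order: J2 → J3 → J1
Completion and lateness:
  J2: C=9, d=21, L=9-21=-12
  J3: C=12, d=27, L=12-27=-15
  J1: C=19, d=53, L=19-53=-34
Lmax = max(-12, -15, -34)
= -12


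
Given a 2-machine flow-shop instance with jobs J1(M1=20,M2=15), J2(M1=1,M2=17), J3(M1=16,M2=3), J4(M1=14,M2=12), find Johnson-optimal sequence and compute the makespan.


Johnson's rule:
Group 1 (M1≤M2, sort by M1): ['J2']
Group 2 (M1>M2, sort desc M2): ['J1', 'J4', 'J3']
Sequence: J2 → J1 → J4 → J3
Makespan calculation:
  J2: M1 done=1, M2 done=18
  J1: M1 done=21, M2 done=36
  J4: M1 done=35, M2 done=48
  J3: M1 done=51, M2 done=54
= Sequence: J2 → J1 → J4 → J3, Makespan: 54


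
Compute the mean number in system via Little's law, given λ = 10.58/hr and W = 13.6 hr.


Little's law: L = λ × W
= 10.58 × 13.6
= 143.89


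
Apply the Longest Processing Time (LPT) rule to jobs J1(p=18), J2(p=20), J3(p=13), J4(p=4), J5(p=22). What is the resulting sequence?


LPT: sort by longest processing time first
  J5: p=22
  J2: p=20
  J1: p=18
  J3: p=13
  J4: p=4
Order: J5 → J2 → J1 → J3 → J4


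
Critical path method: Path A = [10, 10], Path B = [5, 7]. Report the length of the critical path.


Path A: 10 + 10 = 20
Path B: 5 + 7 = 12
Critical path = longest = max(20, 12)
= 20 (Path A)


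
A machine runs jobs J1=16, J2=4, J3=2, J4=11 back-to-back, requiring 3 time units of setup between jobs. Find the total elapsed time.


Makespan = Σ processing + (n-1) × setup
= (16 + 4 + 2 + 11) + (4-1)×3
= 33 + 9
= 42 time units


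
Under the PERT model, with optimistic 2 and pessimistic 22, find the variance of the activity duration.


σ² = ((p - o) / 6)² = (p - o)² / 36
= (22 - 2)² / 36
= 20² / 36
= 400 / 36
= 11.1111


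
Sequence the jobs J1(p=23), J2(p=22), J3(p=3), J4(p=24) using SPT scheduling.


SPT: sort by shortest processing time
  J3: p=3
  J2: p=22
  J1: p=23
  J4: p=24
Order: J3 → J2 → J1 → J4


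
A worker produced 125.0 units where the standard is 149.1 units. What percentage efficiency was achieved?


Efficiency = (actual / standard) × 100
= (125.0 / 149.1) × 100
= 83.8%


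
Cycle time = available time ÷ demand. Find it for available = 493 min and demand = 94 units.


Cycle time = available time / demand
= 493 / 94
= 5.24 min/unit


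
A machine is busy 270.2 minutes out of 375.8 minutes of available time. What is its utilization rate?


Utilization = busy / total × 100
= 270.2 / 375.8 × 100
= 71.9%


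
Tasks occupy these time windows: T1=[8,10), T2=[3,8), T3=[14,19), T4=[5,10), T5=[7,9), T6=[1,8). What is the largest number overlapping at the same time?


Check each time point for overlaps:
  t=7: 4 tasks active (T2, T4, T5, T6)
Max concurrent = 4


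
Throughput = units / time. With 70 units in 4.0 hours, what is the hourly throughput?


Throughput = units / time
= 70 / 4.0
= 17.5 units/hour


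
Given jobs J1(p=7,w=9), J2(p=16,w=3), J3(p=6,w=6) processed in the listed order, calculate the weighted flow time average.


Completion times:
  J1: C=7, w×C=9×7=63
  J2: C=23, w×C=3×23=69
  J3: C=29, w×C=6×29=174
Sum w×C = 306
Sum w = 18
Weighted avg = 306/18
= 17.00


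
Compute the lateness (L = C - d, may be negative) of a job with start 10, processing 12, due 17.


Completion = 10 + 12 = 22
Lateness = C - d = 22 - 17
= 5


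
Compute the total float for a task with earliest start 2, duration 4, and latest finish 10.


EF = ES + duration = 2 + 4 = 6
LS = LF - duration = 10 - 4 = 6
Total Float = LF - EF = 10 - 6
(or LS - ES = 6 - 2)
= 4


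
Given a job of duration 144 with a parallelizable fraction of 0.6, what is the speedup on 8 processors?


Amdahl's law: T_p = T × ((1-p) + p/N)
= 144 × ((1-0.6) + 0.6/8)
= 144 × (0.40 + 0.0750)
= 144 × 0.4750
= 68.40
Speedup = 144/68.40
= 2.11×


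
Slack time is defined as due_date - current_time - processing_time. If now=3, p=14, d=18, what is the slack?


Slack = due - current_time - processing
= 18 - 3 - 14
= 1


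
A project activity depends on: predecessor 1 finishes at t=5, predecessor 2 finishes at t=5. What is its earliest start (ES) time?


ES = max of all predecessor completion times
Predecessors: [5, 5]
ES = max(5, 5)
= 5


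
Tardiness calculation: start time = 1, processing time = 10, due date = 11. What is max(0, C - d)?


Completion = start + processing = 1 + 10 = 11
Tardiness = max(0, C - d) = max(0, 11 - 11)
= max(0, 0)
= 0


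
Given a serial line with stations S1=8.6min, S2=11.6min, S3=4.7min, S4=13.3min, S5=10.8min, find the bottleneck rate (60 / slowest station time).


Bottleneck = longest station time
Station times: [8.6, 11.6, 4.7, 13.3, 10.8]
Max = 13.3 min
Rate = 60 / 13.3
= 4.51 units/hour (bottleneck: 13.3min)


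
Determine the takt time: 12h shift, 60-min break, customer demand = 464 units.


Available = 12×60 - 60 = 660 min
Takt time = 660 / 464
= 1.42 min/unit


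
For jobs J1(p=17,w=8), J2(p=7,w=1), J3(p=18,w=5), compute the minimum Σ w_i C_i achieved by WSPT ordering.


WSPT order (by p/w): J1 → J3 → J2
  J1: C=17, w·C=8×17=136
  J3: C=35, w·C=5×35=175
  J2: C=42, w·C=1×42=42
Σ w·C = 353
= 353


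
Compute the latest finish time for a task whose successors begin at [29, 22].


LF = min of all successor start times
Successors start at: [29, 22]
LF = min(29, 22)
= 22


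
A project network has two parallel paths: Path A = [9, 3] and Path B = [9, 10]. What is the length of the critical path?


Path A: 9 + 3 = 12
Path B: 9 + 10 = 19
Critical path = longest = max(12, 19)
= 19 (Path B)


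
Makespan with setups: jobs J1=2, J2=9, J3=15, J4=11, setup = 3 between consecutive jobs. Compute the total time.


Makespan = Σ processing + (n-1) × setup
= (2 + 9 + 15 + 11) + (4-1)×3
= 37 + 9
= 46 time units


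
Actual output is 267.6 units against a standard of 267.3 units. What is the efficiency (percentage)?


Efficiency = (actual / standard) × 100
= (267.6 / 267.3) × 100
= 100.1%


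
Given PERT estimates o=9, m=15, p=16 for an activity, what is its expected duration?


te = (o + 4m + p) / 6
= (9 + 4×15 + 16) / 6
= (9 + 60 + 16) / 6
= 85 / 6
= 14.17


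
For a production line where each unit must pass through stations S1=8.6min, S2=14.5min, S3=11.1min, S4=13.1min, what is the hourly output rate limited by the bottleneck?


Bottleneck = longest station time
Station times: [8.6, 14.5, 11.1, 13.1]
Max = 14.5 min
Rate = 60 / 14.5
= 4.14 units/hour (bottleneck: 14.5min)


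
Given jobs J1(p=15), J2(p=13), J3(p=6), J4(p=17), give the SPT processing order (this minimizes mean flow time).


SPT: sort by shortest processing time
  J3: p=6
  J2: p=13
  J1: p=15
  J4: p=17
Order: J3 → J2 → J1 → J4


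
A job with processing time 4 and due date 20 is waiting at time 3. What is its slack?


Slack = due - current_time - processing
= 20 - 3 - 4
= 13


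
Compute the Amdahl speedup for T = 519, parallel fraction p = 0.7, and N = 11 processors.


Amdahl's law: T_p = T × ((1-p) + p/N)
= 519 × ((1-0.7) + 0.7/11)
= 519 × (0.30 + 0.0636)
= 519 × 0.3636
= 188.73
Speedup = 519/188.73
= 2.75×


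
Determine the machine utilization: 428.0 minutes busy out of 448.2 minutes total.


Utilization = busy / total × 100
= 428.0 / 448.2 × 100
= 95.5%


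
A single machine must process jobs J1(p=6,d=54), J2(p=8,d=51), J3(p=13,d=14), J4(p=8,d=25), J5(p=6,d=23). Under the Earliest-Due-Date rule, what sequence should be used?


EDD: sort by earliest due date
  J3: d=14, p=13
  J5: d=23, p=6
  J4: d=25, p=8
  J2: d=51, p=8
  J1: d=54, p=6
Order: J3 → J5 → J4 → J2 → J1


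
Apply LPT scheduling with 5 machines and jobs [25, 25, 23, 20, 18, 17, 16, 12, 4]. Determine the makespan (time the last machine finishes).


Jobs (LPT sorted): [25, 25, 23, 20, 18, 17, 16, 12, 4]
Machines: 5
  J=25 → Machine 1 (load: 0+25=25)
  J=25 → Machine 2 (load: 0+25=25)
  J=23 → Machine 3 (load: 0+23=23)
  J=20 → Machine 4 (load: 0+20=20)
  J=18 → Machine 5 (load: 0+18=18)
  J=17 → Machine 5 (load: 18+17=35)
  J=16 → Machine 4 (load: 20+16=36)
  J=12 → Machine 3 (load: 23+12=35)
  J=4 → Machine 1 (load: 25+4=29)
Machine loads: [29, 25, 35, 36, 35]
Makespan = max = 36 time units


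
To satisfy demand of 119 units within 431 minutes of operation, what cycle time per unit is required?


Cycle time = available time / demand
= 431 / 119
= 3.62 min/unit


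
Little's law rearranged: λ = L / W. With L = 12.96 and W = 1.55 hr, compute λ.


Little's law: L = λW → λ = L / W
= 12.96 / 1.55
= 8.36 per hour


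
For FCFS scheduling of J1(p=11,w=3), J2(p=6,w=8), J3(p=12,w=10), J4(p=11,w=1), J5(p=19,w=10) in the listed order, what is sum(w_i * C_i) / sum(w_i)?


Completion times:
  J1: C=11, w×C=3×11=33
  J2: C=17, w×C=8×17=136
  J3: C=29, w×C=10×29=290
  J4: C=40, w×C=1×40=40
  J5: C=59, w×C=10×59=590
Sum w×C = 1089
Sum w = 32
Weighted avg = 1089/32
= 34.03


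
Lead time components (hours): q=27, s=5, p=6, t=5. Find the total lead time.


Lead time = queue + setup + processing + transit
= 27 + 5 + 6 + 5
= 43 hours


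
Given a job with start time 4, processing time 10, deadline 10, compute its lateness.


Completion = 4 + 10 = 14
Lateness = C - d = 14 - 10
= 4


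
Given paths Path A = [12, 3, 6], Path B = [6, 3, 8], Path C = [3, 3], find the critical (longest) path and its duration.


Path A: 12 + 3 + 6 = 21
Path B: 6 + 3 + 8 = 17
Path C: 3 + 3 = 6
Critical path = longest = max(21, 17, 6)
= 21 (Path A)


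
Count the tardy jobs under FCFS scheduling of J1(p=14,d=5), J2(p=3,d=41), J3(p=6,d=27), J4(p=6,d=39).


Completion vs due date:
  J1: C=14, d=5 → TARDY
  J2: C=17, d=41 → on time
  J3: C=23, d=27 → on time
  J4: C=29, d=39 → on time
Tardy jobs: J1
Count = 1


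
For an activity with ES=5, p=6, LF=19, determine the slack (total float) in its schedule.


EF = ES + duration = 5 + 6 = 11
LS = LF - duration = 19 - 6 = 13
Total Float = LF - EF = 19 - 11
(or LS - ES = 13 - 5)
= 8


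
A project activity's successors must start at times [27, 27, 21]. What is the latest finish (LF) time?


LF = min of all successor start times
Successors start at: [27, 27, 21]
LF = min(27, 27, 21)
= 21


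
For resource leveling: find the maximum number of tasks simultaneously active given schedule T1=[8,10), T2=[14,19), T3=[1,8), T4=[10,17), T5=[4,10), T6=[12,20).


Check each time point for overlaps:
  t=14: 3 tasks active (T2, T4, T6)
Max concurrent = 3


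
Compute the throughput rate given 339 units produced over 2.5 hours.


Throughput = units / time
= 339 / 2.5
= 135.6 units/hour


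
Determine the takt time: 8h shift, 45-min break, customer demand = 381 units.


Available = 8×60 - 45 = 435 min
Takt time = 435 / 381
= 1.14 min/unit


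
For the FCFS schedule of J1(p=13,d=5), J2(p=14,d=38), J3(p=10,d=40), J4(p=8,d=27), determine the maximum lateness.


Lateness per job (L = C - d):
  J1: C=13, d=5, L=8
  J2: C=27, d=38, L=-11
  J3: C=37, d=40, L=-3
  J4: C=45, d=27, L=18
Lmax = max(8, -11, -3, 18)
= 18


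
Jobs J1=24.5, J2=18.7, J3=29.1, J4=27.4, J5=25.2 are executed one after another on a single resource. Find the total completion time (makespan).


Sequential makespan: sum all processing times
= 24.5 + 18.7 + 29.1 + 27.4 + 25.2
= 124.9 time units


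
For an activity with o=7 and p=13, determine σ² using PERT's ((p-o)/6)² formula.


σ² = ((p - o) / 6)² = (p - o)² / 36
= (13 - 7)² / 36
= 6² / 36
= 36 / 36
= 1.0000


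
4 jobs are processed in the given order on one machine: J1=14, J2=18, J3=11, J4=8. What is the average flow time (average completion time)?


Completion times:
  J1: completes at 14
  J2: completes at 32
  J3: completes at 43
  J4: completes at 51
Sum = 140
Average = 140/4
= 35.00


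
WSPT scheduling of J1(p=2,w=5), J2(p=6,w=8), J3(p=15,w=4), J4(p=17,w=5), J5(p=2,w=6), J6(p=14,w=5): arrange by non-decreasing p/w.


WSPT (Smith's rule): sort by p/w ascending
  J5: p/w = 2/6 = 0.333
  J1: p/w = 2/5 = 0.400
  J2: p/w = 6/8 = 0.750
  J6: p/w = 14/5 = 2.800
  J4: p/w = 17/5 = 3.400
  J3: p/w = 15/4 = 3.750
Order: J5 → J1 → J2 → J6 → J4 → J3


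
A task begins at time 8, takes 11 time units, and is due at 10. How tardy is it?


Completion = start + processing = 8 + 11 = 19
Tardiness = max(0, C - d) = max(0, 19 - 10)
= max(0, 9)
= 9


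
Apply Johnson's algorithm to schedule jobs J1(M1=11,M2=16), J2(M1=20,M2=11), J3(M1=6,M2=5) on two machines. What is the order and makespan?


Johnson's rule:
Group 1 (M1≤M2, sort by M1): ['J1']
Group 2 (M1>M2, sort desc M2): ['J2', 'J3']
Sequence: J1 → J2 → J3
Makespan calculation:
  J1: M1 done=11, M2 done=27
  J2: M1 done=31, M2 done=42
  J3: M1 done=37, M2 done=47
= Sequence: J1 → J2 → J3, Makespan: 47


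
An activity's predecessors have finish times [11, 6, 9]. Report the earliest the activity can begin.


ES = max of all predecessor completion times
Predecessors: [11, 6, 9]
ES = max(11, 6, 9)
= 11


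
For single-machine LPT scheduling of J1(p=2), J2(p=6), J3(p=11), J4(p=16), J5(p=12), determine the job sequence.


LPT: sort by longest processing time first
  J4: p=16
  J5: p=12
  J3: p=11
  J2: p=6
  J1: p=2
Order: J4 → J5 → J3 → J2 → J1


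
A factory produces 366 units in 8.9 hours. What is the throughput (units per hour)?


Throughput = units / time
= 366 / 8.9
= 41.1 units/hour


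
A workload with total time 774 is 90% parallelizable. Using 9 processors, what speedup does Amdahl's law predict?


Amdahl's law: T_p = T × ((1-p) + p/N)
= 774 × ((1-0.9) + 0.9/9)
= 774 × (0.10 + 0.1000)
= 774 × 0.2000
= 154.80
Speedup = 774/154.80
= 5.00×


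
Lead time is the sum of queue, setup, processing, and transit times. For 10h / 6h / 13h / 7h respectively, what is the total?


Lead time = queue + setup + processing + transit
= 10 + 6 + 13 + 7
= 36 hours


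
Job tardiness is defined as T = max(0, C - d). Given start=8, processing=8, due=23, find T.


Completion = start + processing = 8 + 8 = 16
Tardiness = max(0, C - d) = max(0, 16 - 23)
= max(0, -7)
= 0


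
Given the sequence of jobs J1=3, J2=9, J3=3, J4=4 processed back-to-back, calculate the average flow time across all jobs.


Completion times:
  J1: completes at 3
  J2: completes at 12
  J3: completes at 15
  J4: completes at 19
Sum = 49
Average = 49/4
= 12.25


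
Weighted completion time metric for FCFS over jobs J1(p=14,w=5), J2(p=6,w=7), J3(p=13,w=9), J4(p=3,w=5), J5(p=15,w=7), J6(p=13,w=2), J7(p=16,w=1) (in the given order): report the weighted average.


Completion times:
  J1: C=14, w×C=5×14=70
  J2: C=20, w×C=7×20=140
  J3: C=33, w×C=9×33=297
  J4: C=36, w×C=5×36=180
  J5: C=51, w×C=7×51=357
  J6: C=64, w×C=2×64=128
  J7: C=80, w×C=1×80=80
Sum w×C = 1252
Sum w = 36
Weighted avg = 1252/36
= 34.78


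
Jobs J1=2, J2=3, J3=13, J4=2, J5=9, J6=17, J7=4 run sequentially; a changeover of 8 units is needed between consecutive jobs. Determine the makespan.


Makespan = Σ processing + (n-1) × setup
= (2 + 3 + 13 + 2 + 9 + 17 + 4) + (7-1)×8
= 50 + 48
= 98 time units


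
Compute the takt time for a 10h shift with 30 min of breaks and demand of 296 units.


Available = 10×60 - 30 = 570 min
Takt time = 570 / 296
= 1.93 min/unit


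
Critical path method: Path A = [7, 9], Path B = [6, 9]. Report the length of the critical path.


Path A: 7 + 9 = 16
Path B: 6 + 9 = 15
Critical path = longest = max(16, 15)
= 16 (Path A)


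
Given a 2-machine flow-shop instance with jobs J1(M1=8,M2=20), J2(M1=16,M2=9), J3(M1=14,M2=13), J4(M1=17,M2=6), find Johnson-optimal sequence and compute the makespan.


Johnson's rule:
Group 1 (M1≤M2, sort by M1): ['J1']
Group 2 (M1>M2, sort desc M2): ['J3', 'J2', 'J4']
Sequence: J1 → J3 → J2 → J4
Makespan calculation:
  J1: M1 done=8, M2 done=28
  J3: M1 done=22, M2 done=41
  J2: M1 done=38, M2 done=50
  J4: M1 done=55, M2 done=61
= Sequence: J1 → J3 → J2 → J4, Makespan: 61


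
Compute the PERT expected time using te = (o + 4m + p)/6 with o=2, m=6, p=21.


te = (o + 4m + p) / 6
= (2 + 4×6 + 21) / 6
= (2 + 24 + 21) / 6
= 47 / 6
= 7.83


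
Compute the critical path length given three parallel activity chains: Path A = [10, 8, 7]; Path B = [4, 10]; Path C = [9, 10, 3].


Path A: 10 + 8 + 7 = 25
Path B: 4 + 10 = 14
Path C: 9 + 10 + 3 = 22
Critical path = longest = max(25, 14, 22)
= 25 (Path A)


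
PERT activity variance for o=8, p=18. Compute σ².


σ² = ((p - o) / 6)² = (p - o)² / 36
= (18 - 8)² / 36
= 10² / 36
= 100 / 36
= 2.7778


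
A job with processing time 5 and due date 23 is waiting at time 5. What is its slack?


Slack = due - current_time - processing
= 23 - 5 - 5
= 13


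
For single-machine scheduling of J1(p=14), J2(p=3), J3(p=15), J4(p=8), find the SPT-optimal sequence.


SPT: sort by shortest processing time
  J2: p=3
  J4: p=8
  J1: p=14
  J3: p=15
Order: J2 → J4 → J1 → J3


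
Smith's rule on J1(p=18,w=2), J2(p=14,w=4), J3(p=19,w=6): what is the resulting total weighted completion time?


WSPT order (by p/w): J3 → J2 → J1
  J3: C=19, w·C=6×19=114
  J2: C=33, w·C=4×33=132
  J1: C=51, w·C=2×51=102
Σ w·C = 348
= 348


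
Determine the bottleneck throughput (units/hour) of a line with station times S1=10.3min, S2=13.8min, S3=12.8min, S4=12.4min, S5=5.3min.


Bottleneck = longest station time
Station times: [10.3, 13.8, 12.8, 12.4, 5.3]
Max = 13.8 min
Rate = 60 / 13.8
= 4.35 units/hour (bottleneck: 13.8min)


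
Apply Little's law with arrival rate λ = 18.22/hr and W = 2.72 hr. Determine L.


Little's law: L = λ × W
= 18.22 × 2.72
= 49.56


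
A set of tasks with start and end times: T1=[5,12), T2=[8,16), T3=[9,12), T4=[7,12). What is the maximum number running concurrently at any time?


Check each time point for overlaps:
  t=9: 4 tasks active (T1, T2, T3, T4)
Max concurrent = 4


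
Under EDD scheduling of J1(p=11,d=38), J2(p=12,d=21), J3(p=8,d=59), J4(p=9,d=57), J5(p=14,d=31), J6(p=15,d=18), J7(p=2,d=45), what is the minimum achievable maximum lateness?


EDD order: J6 → J2 → J5 → J1 → J7 → J4 → J3
Completion and lateness:
  J6: C=15, d=18, L=15-18=-3
  J2: C=27, d=21, L=27-21=6
  J5: C=41, d=31, L=41-31=10
  J1: C=52, d=38, L=52-38=14
  J7: C=54, d=45, L=54-45=9
  J4: C=63, d=57, L=63-57=6
  J3: C=71, d=59, L=71-59=12
Lmax = max(-3, 6, 10, 14, 9, 6, 12)
= 14


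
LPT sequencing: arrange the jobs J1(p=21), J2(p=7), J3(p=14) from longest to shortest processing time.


LPT: sort by longest processing time first
  J1: p=21
  J3: p=14
  J2: p=7
Order: J1 → J3 → J2


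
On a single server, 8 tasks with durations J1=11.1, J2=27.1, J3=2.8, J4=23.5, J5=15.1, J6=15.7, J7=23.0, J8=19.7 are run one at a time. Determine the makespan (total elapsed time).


Sequential makespan: sum all processing times
= 11.1 + 27.1 + 2.8 + 23.5 + 15.1 + 15.7 + 23.0 + 19.7
= 138.0 time units


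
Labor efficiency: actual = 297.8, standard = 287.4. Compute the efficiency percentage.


Efficiency = (actual / standard) × 100
= (297.8 / 287.4) × 100
= 103.6%


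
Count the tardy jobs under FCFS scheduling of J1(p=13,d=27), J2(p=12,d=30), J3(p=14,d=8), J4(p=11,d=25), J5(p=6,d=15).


Completion vs due date:
  J1: C=13, d=27 → on time
  J2: C=25, d=30 → on time
  J3: C=39, d=8 → TARDY
  J4: C=50, d=25 → TARDY
  J5: C=56, d=15 → TARDY
Tardy jobs: J3, J4, J5
Count = 3


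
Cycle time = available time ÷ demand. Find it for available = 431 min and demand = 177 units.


Cycle time = available time / demand
= 431 / 177
= 2.44 min/unit


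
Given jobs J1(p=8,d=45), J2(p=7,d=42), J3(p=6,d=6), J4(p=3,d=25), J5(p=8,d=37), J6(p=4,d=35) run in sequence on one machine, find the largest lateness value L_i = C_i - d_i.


Lateness per job (L = C - d):
  J1: C=8, d=45, L=-37
  J2: C=15, d=42, L=-27
  J3: C=21, d=6, L=15
  J4: C=24, d=25, L=-1
  J5: C=32, d=37, L=-5
  J6: C=36, d=35, L=1
Lmax = max(-37, -27, 15, -1, -5, 1)
= 15


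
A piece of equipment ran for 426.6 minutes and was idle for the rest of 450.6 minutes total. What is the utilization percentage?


Utilization = busy / total × 100
= 426.6 / 450.6 × 100
= 94.7%


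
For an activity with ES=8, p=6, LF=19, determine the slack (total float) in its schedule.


EF = ES + duration = 8 + 6 = 14
LS = LF - duration = 19 - 6 = 13
Total Float = LF - EF = 19 - 14
(or LS - ES = 13 - 8)
= 5


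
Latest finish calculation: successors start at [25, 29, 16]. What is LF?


LF = min of all successor start times
Successors start at: [25, 29, 16]
LF = min(25, 29, 16)
= 16


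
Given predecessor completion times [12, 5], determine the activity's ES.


ES = max of all predecessor completion times
Predecessors: [12, 5]
ES = max(12, 5)
= 12


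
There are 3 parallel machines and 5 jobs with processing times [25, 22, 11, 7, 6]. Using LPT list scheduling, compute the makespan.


Jobs (LPT sorted): [25, 22, 11, 7, 6]
Machines: 3
  J=25 → Machine 1 (load: 0+25=25)
  J=22 → Machine 2 (load: 0+22=22)
  J=11 → Machine 3 (load: 0+11=11)
  J=7 → Machine 3 (load: 11+7=18)
  J=6 → Machine 3 (load: 18+6=24)
Machine loads: [25, 22, 24]
Makespan = max = 25 time units


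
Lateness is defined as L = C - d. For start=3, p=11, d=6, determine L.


Completion = 3 + 11 = 14
Lateness = C - d = 14 - 6
= 8


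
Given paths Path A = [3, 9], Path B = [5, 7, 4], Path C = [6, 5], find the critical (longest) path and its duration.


Path A: 3 + 9 = 12
Path B: 5 + 7 + 4 = 16
Path C: 6 + 5 = 11
Critical path = longest = max(12, 16, 11)
= 16 (Path B)


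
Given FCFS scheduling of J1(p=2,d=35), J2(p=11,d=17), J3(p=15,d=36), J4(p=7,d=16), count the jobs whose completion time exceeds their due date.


Completion vs due date:
  J1: C=2, d=35 → on time
  J2: C=13, d=17 → on time
  J3: C=28, d=36 → on time
  J4: C=35, d=16 → TARDY
Tardy jobs: J4
Count = 1


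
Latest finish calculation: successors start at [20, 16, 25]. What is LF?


LF = min of all successor start times
Successors start at: [20, 16, 25]
LF = min(20, 16, 25)
= 16


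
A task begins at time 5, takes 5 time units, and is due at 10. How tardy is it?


Completion = start + processing = 5 + 5 = 10
Tardiness = max(0, C - d) = max(0, 10 - 10)
= max(0, 0)
= 0


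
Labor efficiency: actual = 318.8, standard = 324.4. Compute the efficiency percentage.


Efficiency = (actual / standard) × 100
= (318.8 / 324.4) × 100
= 98.3%


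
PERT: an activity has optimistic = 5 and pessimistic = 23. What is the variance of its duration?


σ² = ((p - o) / 6)² = (p - o)² / 36
= (23 - 5)² / 36
= 18² / 36
= 324 / 36
= 9.0000


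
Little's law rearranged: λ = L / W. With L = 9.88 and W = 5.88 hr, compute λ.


Little's law: L = λW → λ = L / W
= 9.88 / 5.88
= 1.68 per hour


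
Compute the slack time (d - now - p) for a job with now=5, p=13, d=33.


Slack = due - current_time - processing
= 33 - 5 - 13
= 15


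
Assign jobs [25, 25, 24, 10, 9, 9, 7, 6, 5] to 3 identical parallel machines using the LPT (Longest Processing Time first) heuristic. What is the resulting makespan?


Jobs (LPT sorted): [25, 25, 24, 10, 9, 9, 7, 6, 5]
Machines: 3
  J=25 → Machine 1 (load: 0+25=25)
  J=25 → Machine 2 (load: 0+25=25)
  J=24 → Machine 3 (load: 0+24=24)
  J=10 → Machine 3 (load: 24+10=34)
  J=9 → Machine 1 (load: 25+9=34)
  J=9 → Machine 2 (load: 25+9=34)
  J=7 → Machine 1 (load: 34+7=41)
  J=6 → Machine 2 (load: 34+6=40)
  J=5 → Machine 3 (load: 34+5=39)
Machine loads: [41, 40, 39]
Makespan = max = 41 time units


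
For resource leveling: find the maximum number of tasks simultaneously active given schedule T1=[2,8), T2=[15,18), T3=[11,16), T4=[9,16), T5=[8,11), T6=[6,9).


Check each time point for overlaps:
  t=15: 3 tasks active (T2, T3, T4)
Max concurrent = 3


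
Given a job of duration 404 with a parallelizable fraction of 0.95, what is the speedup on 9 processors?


Amdahl's law: T_p = T × ((1-p) + p/N)
= 404 × ((1-0.95) + 0.95/9)
= 404 × (0.05 + 0.1056)
= 404 × 0.1556
= 62.84
Speedup = 404/62.84
= 6.43×


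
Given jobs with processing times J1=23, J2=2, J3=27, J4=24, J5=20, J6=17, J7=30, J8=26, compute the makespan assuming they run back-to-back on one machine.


Sequential makespan: sum all processing times
= 23 + 2 + 27 + 24 + 20 + 17 + 30 + 26
= 169 time units
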